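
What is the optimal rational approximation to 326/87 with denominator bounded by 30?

Expand x = 326/87 as a continued fraction with the Euclidean algorithm:
  326 = 3*87 + 65, so a_0 = 3.
  87 = 1*65 + 22, so a_1 = 1.
  65 = 2*22 + 21, so a_2 = 2.
  22 = 1*21 + 1, so a_3 = 1.
  21 = 21*1 + 0, so a_4 = 21.
so x = [3; 1, 2, 1, 21].
Convergents (p_i = a_i*p_{i-1} + p_{i-2}, q_i = a_i*q_{i-1} + q_{i-2} with p_{-2}=0, p_{-1}=1, q_{-2}=1, q_{-1}=0), until the denominator exceeds 30:
  i=0: a_0=3, p_0 = 3*1 + 0 = 3, q_0 = 3*0 + 1 = 1.
  i=1: a_1=1, p_1 = 1*3 + 1 = 4, q_1 = 1*1 + 0 = 1.
  i=2: a_2=2, p_2 = 2*4 + 3 = 11, q_2 = 2*1 + 1 = 3.
  i=3: a_3=1, p_3 = 1*11 + 4 = 15, q_3 = 1*3 + 1 = 4.
  i=4: a_4=21, p_4 = 21*15 + 11 = 326, q_4 = 21*4 + 3 = 87.
q_4 = 87 > 30, so the last convergent with denominator <= 30 is p_3/q_3 = 15/4.
The closest fraction with denominator <= 30 is either p_3/q_3 or the intermediate fraction (k*p_3 + p_2)/(k*q_3 + q_2) with the largest k >= 1 whose denominator stays <= 30; these approach x as k grows, and every other convergent or intermediate fraction in range is farther away.
Largest k: floor((30 - q_2)/q_3) = floor((30 - 3)/4) = 6.
That gives (6*15 + 11)/(6*4 + 3) = 101/27.
Compare the errors: |x - 15/4| = |326*4 - 15*87|/(87*4) = 1/348, and |x - 101/27| = |326*27 - 101*87|/(87*27) = 15/2349.
Cross-multiplying, 1*2349 = 2349 < 5220 = 15*348, so 1/348 is smaller: the convergent 15/4 is closer to x than 101/27.

15/4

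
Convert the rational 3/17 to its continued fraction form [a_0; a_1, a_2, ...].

Run the Euclidean algorithm on 3 and 17; the successive quotients are the partial quotients a_0, a_1, ... (each step inverts the fractional part left over by the previous one):
  3 = 0*17 + 3, so a_0 = 0.
  17 = 5*3 + 2, so a_1 = 5.
  3 = 1*2 + 1, so a_2 = 1.
  2 = 2*1 + 0, so a_3 = 2.
The remainder reaches 0 after 4 divisions, so the expansion has 4 partial quotients, read off in order.

[0; 5, 1, 2]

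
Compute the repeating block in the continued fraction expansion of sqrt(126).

Write x_i = (sqrt(126) + m_i)/d_i with (m_0, d_0) = (0, 1). a_0 = floor(sqrt(126)) = 11, since 11^2 = 121 <= 126 < 144 = 12^2.
Iterate m_{i+1} = d_i*a_i - m_i, d_{i+1} = (126 - m_{i+1}^2)/d_i, a_{i+1} = floor((a_0 + m_{i+1})/d_{i+1}):
  m_1 = 1*11 - 0 = 11, d_1 = (126 - 11^2)/1 = 5/1 = 5, a_1 = floor((11 + 11)/5) = 4.
  m_2 = 5*4 - 11 = 9, d_2 = (126 - 9^2)/5 = 45/5 = 9, a_2 = floor((11 + 9)/9) = 2.
  m_3 = 9*2 - 9 = 9, d_3 = (126 - 9^2)/9 = 45/9 = 5, a_3 = floor((11 + 9)/5) = 4.
  m_4 = 5*4 - 9 = 11, d_4 = (126 - 11^2)/5 = 5/5 = 1, a_4 = floor((11 + 11)/1) = 22.
  m_5 = 1*22 - 11 = 11, d_5 = (126 - 11^2)/1 = 5/1 = 5: (m_5, d_5) = (m_1, d_1) = (11, 5), so from here the quotients repeat a_1, ..., a_4; the period length is 4.
Hence the expansion of sqrt(126) is a_0 = 11 followed by the repeating block 4, 2, 4, 22 (period 4).

[11; (4, 2, 4, 22)]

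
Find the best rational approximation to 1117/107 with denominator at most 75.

Expand x = 1117/107 as a continued fraction with the Euclidean algorithm:
  1117 = 10*107 + 47, so a_0 = 10.
  107 = 2*47 + 13, so a_1 = 2.
  47 = 3*13 + 8, so a_2 = 3.
  13 = 1*8 + 5, so a_3 = 1.
  8 = 1*5 + 3, so a_4 = 1.
  5 = 1*3 + 2, so a_5 = 1.
  3 = 1*2 + 1, so a_6 = 1.
  2 = 2*1 + 0, so a_7 = 2.
so x = [10; 2, 3, 1, 1, 1, 1, 2].
Convergents (p_i = a_i*p_{i-1} + p_{i-2}, q_i = a_i*q_{i-1} + q_{i-2} with p_{-2}=0, p_{-1}=1, q_{-2}=1, q_{-1}=0), until the denominator exceeds 75:
  i=0: a_0=10, p_0 = 10*1 + 0 = 10, q_0 = 10*0 + 1 = 1.
  i=1: a_1=2, p_1 = 2*10 + 1 = 21, q_1 = 2*1 + 0 = 2.
  i=2: a_2=3, p_2 = 3*21 + 10 = 73, q_2 = 3*2 + 1 = 7.
  i=3: a_3=1, p_3 = 1*73 + 21 = 94, q_3 = 1*7 + 2 = 9.
  i=4: a_4=1, p_4 = 1*94 + 73 = 167, q_4 = 1*9 + 7 = 16.
  i=5: a_5=1, p_5 = 1*167 + 94 = 261, q_5 = 1*16 + 9 = 25.
  i=6: a_6=1, p_6 = 1*261 + 167 = 428, q_6 = 1*25 + 16 = 41.
  i=7: a_7=2, p_7 = 2*428 + 261 = 1117, q_7 = 2*41 + 25 = 107.
q_7 = 107 > 75, so the last convergent with denominator <= 75 is p_6/q_6 = 428/41.
The closest fraction with denominator <= 75 is either p_6/q_6 or the intermediate fraction (k*p_6 + p_5)/(k*q_6 + q_5) with the largest k >= 1 whose denominator stays <= 75; these approach x as k grows, and every other convergent or intermediate fraction in range is farther away.
Largest k: floor((75 - q_5)/q_6) = floor((75 - 25)/41) = 1.
That gives (1*428 + 261)/(1*41 + 25) = 689/66.
Compare the errors: |x - 428/41| = |1117*41 - 428*107|/(107*41) = 1/4387, and |x - 689/66| = |1117*66 - 689*107|/(107*66) = 1/7062.
Cross-multiplying, 1*4387 = 4387 < 7062 = 1*7062, so 1/7062 is smaller: the intermediate fraction 689/66 is closer to x than 428/41.

689/66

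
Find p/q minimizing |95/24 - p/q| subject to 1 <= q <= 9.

Expand x = 95/24 as a continued fraction with the Euclidean algorithm:
  95 = 3*24 + 23, so a_0 = 3.
  24 = 1*23 + 1, so a_1 = 1.
  23 = 23*1 + 0, so a_2 = 23.
so x = [3; 1, 23].
Convergents (p_i = a_i*p_{i-1} + p_{i-2}, q_i = a_i*q_{i-1} + q_{i-2} with p_{-2}=0, p_{-1}=1, q_{-2}=1, q_{-1}=0), until the denominator exceeds 9:
  i=0: a_0=3, p_0 = 3*1 + 0 = 3, q_0 = 3*0 + 1 = 1.
  i=1: a_1=1, p_1 = 1*3 + 1 = 4, q_1 = 1*1 + 0 = 1.
  i=2: a_2=23, p_2 = 23*4 + 3 = 95, q_2 = 23*1 + 1 = 24.
q_2 = 24 > 9, so the last convergent with denominator <= 9 is p_1/q_1 = 4/1.
The closest fraction with denominator <= 9 is either p_1/q_1 or the intermediate fraction (k*p_1 + p_0)/(k*q_1 + q_0) with the largest k >= 1 whose denominator stays <= 9; these approach x as k grows, and every other convergent or intermediate fraction in range is farther away.
Largest k: floor((9 - q_0)/q_1) = floor((9 - 1)/1) = 8.
That gives (8*4 + 3)/(8*1 + 1) = 35/9.
Compare the errors: |x - 4/1| = |95*1 - 4*24|/(24*1) = 1/24, and |x - 35/9| = |95*9 - 35*24|/(24*9) = 15/216.
Cross-multiplying, 1*216 = 216 < 360 = 15*24, so 1/24 is smaller: the convergent 4/1 is closer to x than 35/9.

4/1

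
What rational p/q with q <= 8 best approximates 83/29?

20/7

Expand x = 83/29 as a continued fraction with the Euclidean algorithm:
  83 = 2*29 + 25, so a_0 = 2.
  29 = 1*25 + 4, so a_1 = 1.
  25 = 6*4 + 1, so a_2 = 6.
  4 = 4*1 + 0, so a_3 = 4.
so x = [2; 1, 6, 4].
Convergents (p_i = a_i*p_{i-1} + p_{i-2}, q_i = a_i*q_{i-1} + q_{i-2} with p_{-2}=0, p_{-1}=1, q_{-2}=1, q_{-1}=0), until the denominator exceeds 8:
  i=0: a_0=2, p_0 = 2*1 + 0 = 2, q_0 = 2*0 + 1 = 1.
  i=1: a_1=1, p_1 = 1*2 + 1 = 3, q_1 = 1*1 + 0 = 1.
  i=2: a_2=6, p_2 = 6*3 + 2 = 20, q_2 = 6*1 + 1 = 7.
  i=3: a_3=4, p_3 = 4*20 + 3 = 83, q_3 = 4*7 + 1 = 29.
q_3 = 29 > 8, so the last convergent with denominator <= 8 is p_2/q_2 = 20/7.
The closest fraction with denominator <= 8 is either p_2/q_2 or the intermediate fraction (k*p_2 + p_1)/(k*q_2 + q_1) with the largest k >= 1 whose denominator stays <= 8; these approach x as k grows, and every other convergent or intermediate fraction in range is farther away.
Largest k: floor((8 - q_1)/q_2) = floor((8 - 1)/7) = 1.
That gives (1*20 + 3)/(1*7 + 1) = 23/8.
Compare the errors: |x - 20/7| = |83*7 - 20*29|/(29*7) = 1/203, and |x - 23/8| = |83*8 - 23*29|/(29*8) = 3/232.
Cross-multiplying, 1*232 = 232 < 609 = 3*203, so 1/203 is smaller: the convergent 20/7 is closer to x than 23/8.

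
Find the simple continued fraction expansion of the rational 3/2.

[1; 2]

Run the Euclidean algorithm on 3 and 2; the successive quotients are the partial quotients a_0, a_1, ... (each step inverts the fractional part left over by the previous one):
  3 = 1*2 + 1, so a_0 = 1.
  2 = 2*1 + 0, so a_1 = 2.
The remainder reaches 0 after 2 divisions, so the expansion has 2 partial quotients, read off in order.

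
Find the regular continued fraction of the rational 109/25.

[4; 2, 1, 3, 2]

Run the Euclidean algorithm on 109 and 25; the successive quotients are the partial quotients a_0, a_1, ... (each step inverts the fractional part left over by the previous one):
  109 = 4*25 + 9, so a_0 = 4.
  25 = 2*9 + 7, so a_1 = 2.
  9 = 1*7 + 2, so a_2 = 1.
  7 = 3*2 + 1, so a_3 = 3.
  2 = 2*1 + 0, so a_4 = 2.
The remainder reaches 0 after 5 divisions, so the expansion has 5 partial quotients, read off in order.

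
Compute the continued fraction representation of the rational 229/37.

[6; 5, 3, 2]

Run the Euclidean algorithm on 229 and 37; the successive quotients are the partial quotients a_0, a_1, ... (each step inverts the fractional part left over by the previous one):
  229 = 6*37 + 7, so a_0 = 6.
  37 = 5*7 + 2, so a_1 = 5.
  7 = 3*2 + 1, so a_2 = 3.
  2 = 2*1 + 0, so a_3 = 2.
The remainder reaches 0 after 4 divisions, so the expansion has 4 partial quotients, read off in order.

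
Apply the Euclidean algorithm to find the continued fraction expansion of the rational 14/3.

Run the Euclidean algorithm on 14 and 3; the successive quotients are the partial quotients a_0, a_1, ... (each step inverts the fractional part left over by the previous one):
  14 = 4*3 + 2, so a_0 = 4.
  3 = 1*2 + 1, so a_1 = 1.
  2 = 2*1 + 0, so a_2 = 2.
The remainder reaches 0 after 3 divisions, so the expansion has 3 partial quotients, read off in order.

[4; 1, 2]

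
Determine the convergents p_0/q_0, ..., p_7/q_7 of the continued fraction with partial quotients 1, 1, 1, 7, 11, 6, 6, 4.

1/1, 2/1, 3/2, 23/15, 256/167, 1559/1017, 9610/6269, 39999/26093

Using the convergent recurrence p_i = a_i*p_{i-1} + p_{i-2}, q_i = a_i*q_{i-1} + q_{i-2} with p_{-2}=0, p_{-1}=1, q_{-2}=1, q_{-1}=0:
  i=0: a_0=1, p_0 = 1*1 + 0 = 1, q_0 = 1*0 + 1 = 1.
  i=1: a_1=1, p_1 = 1*1 + 1 = 2, q_1 = 1*1 + 0 = 1.
  i=2: a_2=1, p_2 = 1*2 + 1 = 3, q_2 = 1*1 + 1 = 2.
  i=3: a_3=7, p_3 = 7*3 + 2 = 23, q_3 = 7*2 + 1 = 15.
  i=4: a_4=11, p_4 = 11*23 + 3 = 256, q_4 = 11*15 + 2 = 167.
  i=5: a_5=6, p_5 = 6*256 + 23 = 1559, q_5 = 6*167 + 15 = 1017.
  i=6: a_6=6, p_6 = 6*1559 + 256 = 9610, q_6 = 6*1017 + 167 = 6269.
  i=7: a_7=4, p_7 = 4*9610 + 1559 = 39999, q_7 = 4*6269 + 1017 = 26093.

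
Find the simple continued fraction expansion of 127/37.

Run the Euclidean algorithm on 127 and 37; the successive quotients are the partial quotients a_0, a_1, ... (each step inverts the fractional part left over by the previous one):
  127 = 3*37 + 16, so a_0 = 3.
  37 = 2*16 + 5, so a_1 = 2.
  16 = 3*5 + 1, so a_2 = 3.
  5 = 5*1 + 0, so a_3 = 5.
The remainder reaches 0 after 4 divisions, so the expansion has 4 partial quotients, read off in order.

[3; 2, 3, 5]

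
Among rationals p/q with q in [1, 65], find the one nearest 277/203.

86/63

Expand x = 277/203 as a continued fraction with the Euclidean algorithm:
  277 = 1*203 + 74, so a_0 = 1.
  203 = 2*74 + 55, so a_1 = 2.
  74 = 1*55 + 19, so a_2 = 1.
  55 = 2*19 + 17, so a_3 = 2.
  19 = 1*17 + 2, so a_4 = 1.
  17 = 8*2 + 1, so a_5 = 8.
  2 = 2*1 + 0, so a_6 = 2.
so x = [1; 2, 1, 2, 1, 8, 2].
Convergents (p_i = a_i*p_{i-1} + p_{i-2}, q_i = a_i*q_{i-1} + q_{i-2} with p_{-2}=0, p_{-1}=1, q_{-2}=1, q_{-1}=0), until the denominator exceeds 65:
  i=0: a_0=1, p_0 = 1*1 + 0 = 1, q_0 = 1*0 + 1 = 1.
  i=1: a_1=2, p_1 = 2*1 + 1 = 3, q_1 = 2*1 + 0 = 2.
  i=2: a_2=1, p_2 = 1*3 + 1 = 4, q_2 = 1*2 + 1 = 3.
  i=3: a_3=2, p_3 = 2*4 + 3 = 11, q_3 = 2*3 + 2 = 8.
  i=4: a_4=1, p_4 = 1*11 + 4 = 15, q_4 = 1*8 + 3 = 11.
  i=5: a_5=8, p_5 = 8*15 + 11 = 131, q_5 = 8*11 + 8 = 96.
q_5 = 96 > 65, so the last convergent with denominator <= 65 is p_4/q_4 = 15/11.
The closest fraction with denominator <= 65 is either p_4/q_4 or the intermediate fraction (k*p_4 + p_3)/(k*q_4 + q_3) with the largest k >= 1 whose denominator stays <= 65; these approach x as k grows, and every other convergent or intermediate fraction in range is farther away.
Largest k: floor((65 - q_3)/q_4) = floor((65 - 8)/11) = 5.
That gives (5*15 + 11)/(5*11 + 8) = 86/63.
Compare the errors: |x - 15/11| = |277*11 - 15*203|/(203*11) = 2/2233, and |x - 86/63| = |277*63 - 86*203|/(203*63) = 7/12789.
Cross-multiplying, 7*2233 = 15631 < 25578 = 2*12789, so 7/12789 is smaller: the intermediate fraction 86/63 is closer to x than 15/11.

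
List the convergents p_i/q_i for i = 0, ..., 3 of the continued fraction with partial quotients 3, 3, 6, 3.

3/1, 10/3, 63/19, 199/60

Using the convergent recurrence p_i = a_i*p_{i-1} + p_{i-2}, q_i = a_i*q_{i-1} + q_{i-2} with p_{-2}=0, p_{-1}=1, q_{-2}=1, q_{-1}=0:
  i=0: a_0=3, p_0 = 3*1 + 0 = 3, q_0 = 3*0 + 1 = 1.
  i=1: a_1=3, p_1 = 3*3 + 1 = 10, q_1 = 3*1 + 0 = 3.
  i=2: a_2=6, p_2 = 6*10 + 3 = 63, q_2 = 6*3 + 1 = 19.
  i=3: a_3=3, p_3 = 3*63 + 10 = 199, q_3 = 3*19 + 3 = 60.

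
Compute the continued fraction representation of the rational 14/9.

Run the Euclidean algorithm on 14 and 9; the successive quotients are the partial quotients a_0, a_1, ... (each step inverts the fractional part left over by the previous one):
  14 = 1*9 + 5, so a_0 = 1.
  9 = 1*5 + 4, so a_1 = 1.
  5 = 1*4 + 1, so a_2 = 1.
  4 = 4*1 + 0, so a_3 = 4.
The remainder reaches 0 after 4 divisions, so the expansion has 4 partial quotients, read off in order.

[1; 1, 1, 4]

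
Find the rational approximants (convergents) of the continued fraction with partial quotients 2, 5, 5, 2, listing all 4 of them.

2/1, 11/5, 57/26, 125/57

Using the convergent recurrence p_i = a_i*p_{i-1} + p_{i-2}, q_i = a_i*q_{i-1} + q_{i-2} with p_{-2}=0, p_{-1}=1, q_{-2}=1, q_{-1}=0:
  i=0: a_0=2, p_0 = 2*1 + 0 = 2, q_0 = 2*0 + 1 = 1.
  i=1: a_1=5, p_1 = 5*2 + 1 = 11, q_1 = 5*1 + 0 = 5.
  i=2: a_2=5, p_2 = 5*11 + 2 = 57, q_2 = 5*5 + 1 = 26.
  i=3: a_3=2, p_3 = 2*57 + 11 = 125, q_3 = 2*26 + 5 = 57.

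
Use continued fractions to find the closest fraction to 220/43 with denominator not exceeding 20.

87/17

Expand x = 220/43 as a continued fraction with the Euclidean algorithm:
  220 = 5*43 + 5, so a_0 = 5.
  43 = 8*5 + 3, so a_1 = 8.
  5 = 1*3 + 2, so a_2 = 1.
  3 = 1*2 + 1, so a_3 = 1.
  2 = 2*1 + 0, so a_4 = 2.
so x = [5; 8, 1, 1, 2].
Convergents (p_i = a_i*p_{i-1} + p_{i-2}, q_i = a_i*q_{i-1} + q_{i-2} with p_{-2}=0, p_{-1}=1, q_{-2}=1, q_{-1}=0), until the denominator exceeds 20:
  i=0: a_0=5, p_0 = 5*1 + 0 = 5, q_0 = 5*0 + 1 = 1.
  i=1: a_1=8, p_1 = 8*5 + 1 = 41, q_1 = 8*1 + 0 = 8.
  i=2: a_2=1, p_2 = 1*41 + 5 = 46, q_2 = 1*8 + 1 = 9.
  i=3: a_3=1, p_3 = 1*46 + 41 = 87, q_3 = 1*9 + 8 = 17.
  i=4: a_4=2, p_4 = 2*87 + 46 = 220, q_4 = 2*17 + 9 = 43.
q_4 = 43 > 20, so the last convergent with denominator <= 20 is p_3/q_3 = 87/17.
The closest fraction with denominator <= 20 is either p_3/q_3 or the intermediate fraction (k*p_3 + p_2)/(k*q_3 + q_2) with the largest k >= 1 whose denominator stays <= 20; these approach x as k grows, and every other convergent or intermediate fraction in range is farther away.
Largest k: floor((20 - q_2)/q_3) = floor((20 - 9)/17) = 0.
Since k = 0, no intermediate fraction beyond p_3/q_3 has denominator <= 20, so the convergent 87/17 is the closest (its error is |220*17 - 87*43|/(43*17) = 1/731).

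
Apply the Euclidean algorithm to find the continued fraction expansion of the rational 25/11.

[2; 3, 1, 2]

Run the Euclidean algorithm on 25 and 11; the successive quotients are the partial quotients a_0, a_1, ... (each step inverts the fractional part left over by the previous one):
  25 = 2*11 + 3, so a_0 = 2.
  11 = 3*3 + 2, so a_1 = 3.
  3 = 1*2 + 1, so a_2 = 1.
  2 = 2*1 + 0, so a_3 = 2.
The remainder reaches 0 after 4 divisions, so the expansion has 4 partial quotients, read off in order.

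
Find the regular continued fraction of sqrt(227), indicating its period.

[15; (15, 30)]

Write x_i = (sqrt(227) + m_i)/d_i with (m_0, d_0) = (0, 1). a_0 = floor(sqrt(227)) = 15, since 15^2 = 225 <= 227 < 256 = 16^2.
Iterate m_{i+1} = d_i*a_i - m_i, d_{i+1} = (227 - m_{i+1}^2)/d_i, a_{i+1} = floor((a_0 + m_{i+1})/d_{i+1}):
  m_1 = 1*15 - 0 = 15, d_1 = (227 - 15^2)/1 = 2/1 = 2, a_1 = floor((15 + 15)/2) = 15.
  m_2 = 2*15 - 15 = 15, d_2 = (227 - 15^2)/2 = 2/2 = 1, a_2 = floor((15 + 15)/1) = 30.
  m_3 = 1*30 - 15 = 15, d_3 = (227 - 15^2)/1 = 2/1 = 2: (m_3, d_3) = (m_1, d_1) = (15, 2), so from here the quotients repeat a_1, a_2; the period length is 2.
Hence the expansion of sqrt(227) is a_0 = 15 followed by the repeating block 15, 30 (period 2).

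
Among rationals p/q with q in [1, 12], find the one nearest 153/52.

35/12

Expand x = 153/52 as a continued fraction with the Euclidean algorithm:
  153 = 2*52 + 49, so a_0 = 2.
  52 = 1*49 + 3, so a_1 = 1.
  49 = 16*3 + 1, so a_2 = 16.
  3 = 3*1 + 0, so a_3 = 3.
so x = [2; 1, 16, 3].
Convergents (p_i = a_i*p_{i-1} + p_{i-2}, q_i = a_i*q_{i-1} + q_{i-2} with p_{-2}=0, p_{-1}=1, q_{-2}=1, q_{-1}=0), until the denominator exceeds 12:
  i=0: a_0=2, p_0 = 2*1 + 0 = 2, q_0 = 2*0 + 1 = 1.
  i=1: a_1=1, p_1 = 1*2 + 1 = 3, q_1 = 1*1 + 0 = 1.
  i=2: a_2=16, p_2 = 16*3 + 2 = 50, q_2 = 16*1 + 1 = 17.
q_2 = 17 > 12, so the last convergent with denominator <= 12 is p_1/q_1 = 3/1.
The closest fraction with denominator <= 12 is either p_1/q_1 or the intermediate fraction (k*p_1 + p_0)/(k*q_1 + q_0) with the largest k >= 1 whose denominator stays <= 12; these approach x as k grows, and every other convergent or intermediate fraction in range is farther away.
Largest k: floor((12 - q_0)/q_1) = floor((12 - 1)/1) = 11.
That gives (11*3 + 2)/(11*1 + 1) = 35/12.
Compare the errors: |x - 3/1| = |153*1 - 3*52|/(52*1) = 3/52, and |x - 35/12| = |153*12 - 35*52|/(52*12) = 16/624.
Cross-multiplying, 16*52 = 832 < 1872 = 3*624, so 16/624 is smaller: the intermediate fraction 35/12 is closer to x than 3/1.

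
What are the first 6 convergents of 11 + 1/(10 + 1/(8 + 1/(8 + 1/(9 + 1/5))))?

Using the convergent recurrence p_i = a_i*p_{i-1} + p_{i-2}, q_i = a_i*q_{i-1} + q_{i-2} with p_{-2}=0, p_{-1}=1, q_{-2}=1, q_{-1}=0:
  i=0: a_0=11, p_0 = 11*1 + 0 = 11, q_0 = 11*0 + 1 = 1.
  i=1: a_1=10, p_1 = 10*11 + 1 = 111, q_1 = 10*1 + 0 = 10.
  i=2: a_2=8, p_2 = 8*111 + 11 = 899, q_2 = 8*10 + 1 = 81.
  i=3: a_3=8, p_3 = 8*899 + 111 = 7303, q_3 = 8*81 + 10 = 658.
  i=4: a_4=9, p_4 = 9*7303 + 899 = 66626, q_4 = 9*658 + 81 = 6003.
  i=5: a_5=5, p_5 = 5*66626 + 7303 = 340433, q_5 = 5*6003 + 658 = 30673.

11/1, 111/10, 899/81, 7303/658, 66626/6003, 340433/30673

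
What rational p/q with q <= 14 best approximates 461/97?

19/4

Expand x = 461/97 as a continued fraction with the Euclidean algorithm:
  461 = 4*97 + 73, so a_0 = 4.
  97 = 1*73 + 24, so a_1 = 1.
  73 = 3*24 + 1, so a_2 = 3.
  24 = 24*1 + 0, so a_3 = 24.
so x = [4; 1, 3, 24].
Convergents (p_i = a_i*p_{i-1} + p_{i-2}, q_i = a_i*q_{i-1} + q_{i-2} with p_{-2}=0, p_{-1}=1, q_{-2}=1, q_{-1}=0), until the denominator exceeds 14:
  i=0: a_0=4, p_0 = 4*1 + 0 = 4, q_0 = 4*0 + 1 = 1.
  i=1: a_1=1, p_1 = 1*4 + 1 = 5, q_1 = 1*1 + 0 = 1.
  i=2: a_2=3, p_2 = 3*5 + 4 = 19, q_2 = 3*1 + 1 = 4.
  i=3: a_3=24, p_3 = 24*19 + 5 = 461, q_3 = 24*4 + 1 = 97.
q_3 = 97 > 14, so the last convergent with denominator <= 14 is p_2/q_2 = 19/4.
The closest fraction with denominator <= 14 is either p_2/q_2 or the intermediate fraction (k*p_2 + p_1)/(k*q_2 + q_1) with the largest k >= 1 whose denominator stays <= 14; these approach x as k grows, and every other convergent or intermediate fraction in range is farther away.
Largest k: floor((14 - q_1)/q_2) = floor((14 - 1)/4) = 3.
That gives (3*19 + 5)/(3*4 + 1) = 62/13.
Compare the errors: |x - 19/4| = |461*4 - 19*97|/(97*4) = 1/388, and |x - 62/13| = |461*13 - 62*97|/(97*13) = 21/1261.
Cross-multiplying, 1*1261 = 1261 < 8148 = 21*388, so 1/388 is smaller: the convergent 19/4 is closer to x than 62/13.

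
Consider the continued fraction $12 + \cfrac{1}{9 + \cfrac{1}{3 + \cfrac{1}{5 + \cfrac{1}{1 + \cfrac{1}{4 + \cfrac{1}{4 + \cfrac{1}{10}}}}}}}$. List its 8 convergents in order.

12/1, 109/9, 339/28, 1804/149, 2143/177, 10376/857, 43647/3605, 446846/36907

Using the convergent recurrence p_i = a_i*p_{i-1} + p_{i-2}, q_i = a_i*q_{i-1} + q_{i-2} with p_{-2}=0, p_{-1}=1, q_{-2}=1, q_{-1}=0:
  i=0: a_0=12, p_0 = 12*1 + 0 = 12, q_0 = 12*0 + 1 = 1.
  i=1: a_1=9, p_1 = 9*12 + 1 = 109, q_1 = 9*1 + 0 = 9.
  i=2: a_2=3, p_2 = 3*109 + 12 = 339, q_2 = 3*9 + 1 = 28.
  i=3: a_3=5, p_3 = 5*339 + 109 = 1804, q_3 = 5*28 + 9 = 149.
  i=4: a_4=1, p_4 = 1*1804 + 339 = 2143, q_4 = 1*149 + 28 = 177.
  i=5: a_5=4, p_5 = 4*2143 + 1804 = 10376, q_5 = 4*177 + 149 = 857.
  i=6: a_6=4, p_6 = 4*10376 + 2143 = 43647, q_6 = 4*857 + 177 = 3605.
  i=7: a_7=10, p_7 = 10*43647 + 10376 = 446846, q_7 = 10*3605 + 857 = 36907.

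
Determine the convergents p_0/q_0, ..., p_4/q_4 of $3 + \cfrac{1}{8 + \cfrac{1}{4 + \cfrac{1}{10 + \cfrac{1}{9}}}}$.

Using the convergent recurrence p_i = a_i*p_{i-1} + p_{i-2}, q_i = a_i*q_{i-1} + q_{i-2} with p_{-2}=0, p_{-1}=1, q_{-2}=1, q_{-1}=0:
  i=0: a_0=3, p_0 = 3*1 + 0 = 3, q_0 = 3*0 + 1 = 1.
  i=1: a_1=8, p_1 = 8*3 + 1 = 25, q_1 = 8*1 + 0 = 8.
  i=2: a_2=4, p_2 = 4*25 + 3 = 103, q_2 = 4*8 + 1 = 33.
  i=3: a_3=10, p_3 = 10*103 + 25 = 1055, q_3 = 10*33 + 8 = 338.
  i=4: a_4=9, p_4 = 9*1055 + 103 = 9598, q_4 = 9*338 + 33 = 3075.

3/1, 25/8, 103/33, 1055/338, 9598/3075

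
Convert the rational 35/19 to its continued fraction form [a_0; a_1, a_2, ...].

Run the Euclidean algorithm on 35 and 19; the successive quotients are the partial quotients a_0, a_1, ... (each step inverts the fractional part left over by the previous one):
  35 = 1*19 + 16, so a_0 = 1.
  19 = 1*16 + 3, so a_1 = 1.
  16 = 5*3 + 1, so a_2 = 5.
  3 = 3*1 + 0, so a_3 = 3.
The remainder reaches 0 after 4 divisions, so the expansion has 4 partial quotients, read off in order.

[1; 1, 5, 3]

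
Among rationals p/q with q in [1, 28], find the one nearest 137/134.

29/28

Expand x = 137/134 as a continued fraction with the Euclidean algorithm:
  137 = 1*134 + 3, so a_0 = 1.
  134 = 44*3 + 2, so a_1 = 44.
  3 = 1*2 + 1, so a_2 = 1.
  2 = 2*1 + 0, so a_3 = 2.
so x = [1; 44, 1, 2].
Convergents (p_i = a_i*p_{i-1} + p_{i-2}, q_i = a_i*q_{i-1} + q_{i-2} with p_{-2}=0, p_{-1}=1, q_{-2}=1, q_{-1}=0), until the denominator exceeds 28:
  i=0: a_0=1, p_0 = 1*1 + 0 = 1, q_0 = 1*0 + 1 = 1.
  i=1: a_1=44, p_1 = 44*1 + 1 = 45, q_1 = 44*1 + 0 = 44.
q_1 = 44 > 28, so the last convergent with denominator <= 28 is p_0/q_0 = 1/1.
The closest fraction with denominator <= 28 is either p_0/q_0 or the intermediate fraction (k*p_0 + p_{-1})/(k*q_0 + q_{-1}) with the largest k >= 1 whose denominator stays <= 28; these approach x as k grows, and every other convergent or intermediate fraction in range is farther away.
Largest k: floor((28 - q_{-1})/q_0) = floor((28 - 0)/1) = 28 (using the seeds p_{-1} = 1, q_{-1} = 0).
That gives (28*1 + 1)/(28*1 + 0) = 29/28.
Compare the errors: |x - 1/1| = |137*1 - 1*134|/(134*1) = 3/134, and |x - 29/28| = |137*28 - 29*134|/(134*28) = 50/3752.
Cross-multiplying, 50*134 = 6700 < 11256 = 3*3752, so 50/3752 is smaller: the intermediate fraction 29/28 is closer to x than 1/1.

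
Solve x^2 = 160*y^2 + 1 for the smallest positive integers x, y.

(x, y) = (721, 57)

First expand sqrt(160) as a continued fraction. With x_i = (sqrt(160) + m_i)/d_i and (m_0, d_0) = (0, 1): a_0 = floor(sqrt(160)) = 12, since 12^2 = 144 <= 160 < 169 = 13^2.
Iterate m_{i+1} = d_i*a_i - m_i, d_{i+1} = (160 - m_{i+1}^2)/d_i, a_{i+1} = floor((a_0 + m_{i+1})/d_{i+1}):
  m_1 = 1*12 - 0 = 12, d_1 = (160 - 12^2)/1 = 16/1 = 16, a_1 = floor((12 + 12)/16) = 1.
  m_2 = 16*1 - 12 = 4, d_2 = (160 - 4^2)/16 = 144/16 = 9, a_2 = floor((12 + 4)/9) = 1.
  m_3 = 9*1 - 4 = 5, d_3 = (160 - 5^2)/9 = 135/9 = 15, a_3 = floor((12 + 5)/15) = 1.
  m_4 = 15*1 - 5 = 10, d_4 = (160 - 10^2)/15 = 60/15 = 4, a_4 = floor((12 + 10)/4) = 5.
  m_5 = 4*5 - 10 = 10, d_5 = (160 - 10^2)/4 = 60/4 = 15, a_5 = floor((12 + 10)/15) = 1.
  m_6 = 15*1 - 10 = 5, d_6 = (160 - 5^2)/15 = 135/15 = 9, a_6 = floor((12 + 5)/9) = 1.
  m_7 = 9*1 - 5 = 4, d_7 = (160 - 4^2)/9 = 144/9 = 16, a_7 = floor((12 + 4)/16) = 1.
  m_8 = 16*1 - 4 = 12, d_8 = (160 - 12^2)/16 = 16/16 = 1, a_8 = floor((12 + 12)/1) = 24.
  m_9 = 1*24 - 12 = 12, d_9 = (160 - 12^2)/1 = 16/1 = 16: (m_9, d_9) = (m_1, d_1) = (12, 16), so from here the quotients repeat a_1, ..., a_8; the period length is 8.
So sqrt(160) = [12; (1, 1, 1, 5, 1, 1, 1, 24)] with period length k = 8.
k is even, so the fundamental solution of x^2 - 160y^2 = 1 is (p_{k-1}, q_{k-1}) = (p_7, q_7); compute convergents through index 7.
Convergents (p_i = a_i*p_{i-1} + p_{i-2}, q_i = a_i*q_{i-1} + q_{i-2} with p_{-2}=0, p_{-1}=1, q_{-2}=1, q_{-1}=0):
  i=0: a_0=12, p_0 = 12*1 + 0 = 12, q_0 = 12*0 + 1 = 1.
  i=1: a_1=1, p_1 = 1*12 + 1 = 13, q_1 = 1*1 + 0 = 1.
  i=2: a_2=1, p_2 = 1*13 + 12 = 25, q_2 = 1*1 + 1 = 2.
  i=3: a_3=1, p_3 = 1*25 + 13 = 38, q_3 = 1*2 + 1 = 3.
  i=4: a_4=5, p_4 = 5*38 + 25 = 215, q_4 = 5*3 + 2 = 17.
  i=5: a_5=1, p_5 = 1*215 + 38 = 253, q_5 = 1*17 + 3 = 20.
  i=6: a_6=1, p_6 = 1*253 + 215 = 468, q_6 = 1*20 + 17 = 37.
  i=7: a_7=1, p_7 = 1*468 + 253 = 721, q_7 = 1*37 + 20 = 57.
Check: 721^2 - 160*57^2 = 519841 - 519840 = 1, so (x, y) = (721, 57) solves the equation, and by the theorem it is the least positive solution.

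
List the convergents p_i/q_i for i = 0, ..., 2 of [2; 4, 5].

2/1, 9/4, 47/21

Using the convergent recurrence p_i = a_i*p_{i-1} + p_{i-2}, q_i = a_i*q_{i-1} + q_{i-2} with p_{-2}=0, p_{-1}=1, q_{-2}=1, q_{-1}=0:
  i=0: a_0=2, p_0 = 2*1 + 0 = 2, q_0 = 2*0 + 1 = 1.
  i=1: a_1=4, p_1 = 4*2 + 1 = 9, q_1 = 4*1 + 0 = 4.
  i=2: a_2=5, p_2 = 5*9 + 2 = 47, q_2 = 5*4 + 1 = 21.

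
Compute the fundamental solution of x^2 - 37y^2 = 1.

First expand sqrt(37) as a continued fraction. With x_i = (sqrt(37) + m_i)/d_i and (m_0, d_0) = (0, 1): a_0 = floor(sqrt(37)) = 6, since 6^2 = 36 <= 37 < 49 = 7^2.
Iterate m_{i+1} = d_i*a_i - m_i, d_{i+1} = (37 - m_{i+1}^2)/d_i, a_{i+1} = floor((a_0 + m_{i+1})/d_{i+1}):
  m_1 = 1*6 - 0 = 6, d_1 = (37 - 6^2)/1 = 1/1 = 1, a_1 = floor((6 + 6)/1) = 12.
  m_2 = 1*12 - 6 = 6, d_2 = (37 - 6^2)/1 = 1/1 = 1: (m_2, d_2) = (m_1, d_1) = (6, 1), so from here the quotient a_1 repeats; the period length is 1.
So sqrt(37) = [6; (12)] with period length k = 1.
k is odd, so (p_{k-1}, q_{k-1}) only solves x^2 - 37y^2 = -1 and the fundamental solution of x^2 - 37y^2 = 1 is (p_{2k-1}, q_{2k-1}) = (p_1, q_1); compute convergents through index 1, running through the period twice.
Convergents (p_i = a_i*p_{i-1} + p_{i-2}, q_i = a_i*q_{i-1} + q_{i-2} with p_{-2}=0, p_{-1}=1, q_{-2}=1, q_{-1}=0):
  i=0: a_0=6, p_0 = 6*1 + 0 = 6, q_0 = 6*0 + 1 = 1.
  i=1: a_1=12, p_1 = 12*6 + 1 = 73, q_1 = 12*1 + 0 = 12.
Indeed p_0^2 - 37*q_0^2 = 36 - 37 = -1, not +1.
Check: 73^2 - 37*12^2 = 5329 - 5328 = 1, so (x, y) = (73, 12) solves the equation, and by the theorem it is the least positive solution.

(x, y) = (73, 12)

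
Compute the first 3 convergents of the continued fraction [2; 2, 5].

2/1, 5/2, 27/11

Using the convergent recurrence p_i = a_i*p_{i-1} + p_{i-2}, q_i = a_i*q_{i-1} + q_{i-2} with p_{-2}=0, p_{-1}=1, q_{-2}=1, q_{-1}=0:
  i=0: a_0=2, p_0 = 2*1 + 0 = 2, q_0 = 2*0 + 1 = 1.
  i=1: a_1=2, p_1 = 2*2 + 1 = 5, q_1 = 2*1 + 0 = 2.
  i=2: a_2=5, p_2 = 5*5 + 2 = 27, q_2 = 5*2 + 1 = 11.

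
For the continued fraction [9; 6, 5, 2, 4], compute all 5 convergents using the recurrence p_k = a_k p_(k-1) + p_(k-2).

9/1, 55/6, 284/31, 623/68, 2776/303

Using the convergent recurrence p_i = a_i*p_{i-1} + p_{i-2}, q_i = a_i*q_{i-1} + q_{i-2} with p_{-2}=0, p_{-1}=1, q_{-2}=1, q_{-1}=0:
  i=0: a_0=9, p_0 = 9*1 + 0 = 9, q_0 = 9*0 + 1 = 1.
  i=1: a_1=6, p_1 = 6*9 + 1 = 55, q_1 = 6*1 + 0 = 6.
  i=2: a_2=5, p_2 = 5*55 + 9 = 284, q_2 = 5*6 + 1 = 31.
  i=3: a_3=2, p_3 = 2*284 + 55 = 623, q_3 = 2*31 + 6 = 68.
  i=4: a_4=4, p_4 = 4*623 + 284 = 2776, q_4 = 4*68 + 31 = 303.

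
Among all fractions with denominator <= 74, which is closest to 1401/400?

Expand x = 1401/400 as a continued fraction with the Euclidean algorithm:
  1401 = 3*400 + 201, so a_0 = 3.
  400 = 1*201 + 199, so a_1 = 1.
  201 = 1*199 + 2, so a_2 = 1.
  199 = 99*2 + 1, so a_3 = 99.
  2 = 2*1 + 0, so a_4 = 2.
so x = [3; 1, 1, 99, 2].
Convergents (p_i = a_i*p_{i-1} + p_{i-2}, q_i = a_i*q_{i-1} + q_{i-2} with p_{-2}=0, p_{-1}=1, q_{-2}=1, q_{-1}=0), until the denominator exceeds 74:
  i=0: a_0=3, p_0 = 3*1 + 0 = 3, q_0 = 3*0 + 1 = 1.
  i=1: a_1=1, p_1 = 1*3 + 1 = 4, q_1 = 1*1 + 0 = 1.
  i=2: a_2=1, p_2 = 1*4 + 3 = 7, q_2 = 1*1 + 1 = 2.
  i=3: a_3=99, p_3 = 99*7 + 4 = 697, q_3 = 99*2 + 1 = 199.
q_3 = 199 > 74, so the last convergent with denominator <= 74 is p_2/q_2 = 7/2.
The closest fraction with denominator <= 74 is either p_2/q_2 or the intermediate fraction (k*p_2 + p_1)/(k*q_2 + q_1) with the largest k >= 1 whose denominator stays <= 74; these approach x as k grows, and every other convergent or intermediate fraction in range is farther away.
Largest k: floor((74 - q_1)/q_2) = floor((74 - 1)/2) = 36.
That gives (36*7 + 4)/(36*2 + 1) = 256/73.
Compare the errors: |x - 7/2| = |1401*2 - 7*400|/(400*2) = 2/800, and |x - 256/73| = |1401*73 - 256*400|/(400*73) = 127/29200.
Cross-multiplying, 2*29200 = 58400 < 101600 = 127*800, so 2/800 is smaller: the convergent 7/2 is closer to x than 256/73.

7/2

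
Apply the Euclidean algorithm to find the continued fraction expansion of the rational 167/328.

[0; 1, 1, 26, 1, 5]

Run the Euclidean algorithm on 167 and 328; the successive quotients are the partial quotients a_0, a_1, ... (each step inverts the fractional part left over by the previous one):
  167 = 0*328 + 167, so a_0 = 0.
  328 = 1*167 + 161, so a_1 = 1.
  167 = 1*161 + 6, so a_2 = 1.
  161 = 26*6 + 5, so a_3 = 26.
  6 = 1*5 + 1, so a_4 = 1.
  5 = 5*1 + 0, so a_5 = 5.
The remainder reaches 0 after 6 divisions, so the expansion has 6 partial quotients, read off in order.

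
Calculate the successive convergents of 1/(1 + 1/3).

0/1, 1/1, 3/4

Using the convergent recurrence p_i = a_i*p_{i-1} + p_{i-2}, q_i = a_i*q_{i-1} + q_{i-2} with p_{-2}=0, p_{-1}=1, q_{-2}=1, q_{-1}=0:
  i=0: a_0=0, p_0 = 0*1 + 0 = 0, q_0 = 0*0 + 1 = 1.
  i=1: a_1=1, p_1 = 1*0 + 1 = 1, q_1 = 1*1 + 0 = 1.
  i=2: a_2=3, p_2 = 3*1 + 0 = 3, q_2 = 3*1 + 1 = 4.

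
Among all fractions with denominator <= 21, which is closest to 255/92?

Expand x = 255/92 as a continued fraction with the Euclidean algorithm:
  255 = 2*92 + 71, so a_0 = 2.
  92 = 1*71 + 21, so a_1 = 1.
  71 = 3*21 + 8, so a_2 = 3.
  21 = 2*8 + 5, so a_3 = 2.
  8 = 1*5 + 3, so a_4 = 1.
  5 = 1*3 + 2, so a_5 = 1.
  3 = 1*2 + 1, so a_6 = 1.
  2 = 2*1 + 0, so a_7 = 2.
so x = [2; 1, 3, 2, 1, 1, 1, 2].
Convergents (p_i = a_i*p_{i-1} + p_{i-2}, q_i = a_i*q_{i-1} + q_{i-2} with p_{-2}=0, p_{-1}=1, q_{-2}=1, q_{-1}=0), until the denominator exceeds 21:
  i=0: a_0=2, p_0 = 2*1 + 0 = 2, q_0 = 2*0 + 1 = 1.
  i=1: a_1=1, p_1 = 1*2 + 1 = 3, q_1 = 1*1 + 0 = 1.
  i=2: a_2=3, p_2 = 3*3 + 2 = 11, q_2 = 3*1 + 1 = 4.
  i=3: a_3=2, p_3 = 2*11 + 3 = 25, q_3 = 2*4 + 1 = 9.
  i=4: a_4=1, p_4 = 1*25 + 11 = 36, q_4 = 1*9 + 4 = 13.
  i=5: a_5=1, p_5 = 1*36 + 25 = 61, q_5 = 1*13 + 9 = 22.
q_5 = 22 > 21, so the last convergent with denominator <= 21 is p_4/q_4 = 36/13.
The closest fraction with denominator <= 21 is either p_4/q_4 or the intermediate fraction (k*p_4 + p_3)/(k*q_4 + q_3) with the largest k >= 1 whose denominator stays <= 21; these approach x as k grows, and every other convergent or intermediate fraction in range is farther away.
Largest k: floor((21 - q_3)/q_4) = floor((21 - 9)/13) = 0.
Since k = 0, no intermediate fraction beyond p_4/q_4 has denominator <= 21, so the convergent 36/13 is the closest (its error is |255*13 - 36*92|/(92*13) = 3/1196).

36/13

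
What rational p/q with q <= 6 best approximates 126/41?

Expand x = 126/41 as a continued fraction with the Euclidean algorithm:
  126 = 3*41 + 3, so a_0 = 3.
  41 = 13*3 + 2, so a_1 = 13.
  3 = 1*2 + 1, so a_2 = 1.
  2 = 2*1 + 0, so a_3 = 2.
so x = [3; 13, 1, 2].
Convergents (p_i = a_i*p_{i-1} + p_{i-2}, q_i = a_i*q_{i-1} + q_{i-2} with p_{-2}=0, p_{-1}=1, q_{-2}=1, q_{-1}=0), until the denominator exceeds 6:
  i=0: a_0=3, p_0 = 3*1 + 0 = 3, q_0 = 3*0 + 1 = 1.
  i=1: a_1=13, p_1 = 13*3 + 1 = 40, q_1 = 13*1 + 0 = 13.
q_1 = 13 > 6, so the last convergent with denominator <= 6 is p_0/q_0 = 3/1.
The closest fraction with denominator <= 6 is either p_0/q_0 or the intermediate fraction (k*p_0 + p_{-1})/(k*q_0 + q_{-1}) with the largest k >= 1 whose denominator stays <= 6; these approach x as k grows, and every other convergent or intermediate fraction in range is farther away.
Largest k: floor((6 - q_{-1})/q_0) = floor((6 - 0)/1) = 6 (using the seeds p_{-1} = 1, q_{-1} = 0).
That gives (6*3 + 1)/(6*1 + 0) = 19/6.
Compare the errors: |x - 3/1| = |126*1 - 3*41|/(41*1) = 3/41, and |x - 19/6| = |126*6 - 19*41|/(41*6) = 23/246.
Cross-multiplying, 3*246 = 738 < 943 = 23*41, so 3/41 is smaller: the convergent 3/1 is closer to x than 19/6.

3/1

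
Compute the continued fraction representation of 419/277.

Run the Euclidean algorithm on 419 and 277; the successive quotients are the partial quotients a_0, a_1, ... (each step inverts the fractional part left over by the previous one):
  419 = 1*277 + 142, so a_0 = 1.
  277 = 1*142 + 135, so a_1 = 1.
  142 = 1*135 + 7, so a_2 = 1.
  135 = 19*7 + 2, so a_3 = 19.
  7 = 3*2 + 1, so a_4 = 3.
  2 = 2*1 + 0, so a_5 = 2.
The remainder reaches 0 after 6 divisions, so the expansion has 6 partial quotients, read off in order.

[1; 1, 1, 19, 3, 2]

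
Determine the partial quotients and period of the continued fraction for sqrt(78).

Write x_i = (sqrt(78) + m_i)/d_i with (m_0, d_0) = (0, 1). a_0 = floor(sqrt(78)) = 8, since 8^2 = 64 <= 78 < 81 = 9^2.
Iterate m_{i+1} = d_i*a_i - m_i, d_{i+1} = (78 - m_{i+1}^2)/d_i, a_{i+1} = floor((a_0 + m_{i+1})/d_{i+1}):
  m_1 = 1*8 - 0 = 8, d_1 = (78 - 8^2)/1 = 14/1 = 14, a_1 = floor((8 + 8)/14) = 1.
  m_2 = 14*1 - 8 = 6, d_2 = (78 - 6^2)/14 = 42/14 = 3, a_2 = floor((8 + 6)/3) = 4.
  m_3 = 3*4 - 6 = 6, d_3 = (78 - 6^2)/3 = 42/3 = 14, a_3 = floor((8 + 6)/14) = 1.
  m_4 = 14*1 - 6 = 8, d_4 = (78 - 8^2)/14 = 14/14 = 1, a_4 = floor((8 + 8)/1) = 16.
  m_5 = 1*16 - 8 = 8, d_5 = (78 - 8^2)/1 = 14/1 = 14: (m_5, d_5) = (m_1, d_1) = (8, 14), so from here the quotients repeat a_1, ..., a_4; the period length is 4.
Hence the expansion of sqrt(78) is a_0 = 8 followed by the repeating block 1, 4, 1, 16 (period 4).

[8; (1, 4, 1, 16)]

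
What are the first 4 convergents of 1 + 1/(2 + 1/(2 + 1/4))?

Using the convergent recurrence p_i = a_i*p_{i-1} + p_{i-2}, q_i = a_i*q_{i-1} + q_{i-2} with p_{-2}=0, p_{-1}=1, q_{-2}=1, q_{-1}=0:
  i=0: a_0=1, p_0 = 1*1 + 0 = 1, q_0 = 1*0 + 1 = 1.
  i=1: a_1=2, p_1 = 2*1 + 1 = 3, q_1 = 2*1 + 0 = 2.
  i=2: a_2=2, p_2 = 2*3 + 1 = 7, q_2 = 2*2 + 1 = 5.
  i=3: a_3=4, p_3 = 4*7 + 3 = 31, q_3 = 4*5 + 2 = 22.

1/1, 3/2, 7/5, 31/22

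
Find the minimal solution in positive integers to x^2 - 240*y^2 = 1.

First expand sqrt(240) as a continued fraction. With x_i = (sqrt(240) + m_i)/d_i and (m_0, d_0) = (0, 1): a_0 = floor(sqrt(240)) = 15, since 15^2 = 225 <= 240 < 256 = 16^2.
Iterate m_{i+1} = d_i*a_i - m_i, d_{i+1} = (240 - m_{i+1}^2)/d_i, a_{i+1} = floor((a_0 + m_{i+1})/d_{i+1}):
  m_1 = 1*15 - 0 = 15, d_1 = (240 - 15^2)/1 = 15/1 = 15, a_1 = floor((15 + 15)/15) = 2.
  m_2 = 15*2 - 15 = 15, d_2 = (240 - 15^2)/15 = 15/15 = 1, a_2 = floor((15 + 15)/1) = 30.
  m_3 = 1*30 - 15 = 15, d_3 = (240 - 15^2)/1 = 15/1 = 15: (m_3, d_3) = (m_1, d_1) = (15, 15), so from here the quotients repeat a_1, a_2; the period length is 2.
So sqrt(240) = [15; (2, 30)] with period length k = 2.
k is even, so the fundamental solution of x^2 - 240y^2 = 1 is (p_{k-1}, q_{k-1}) = (p_1, q_1); compute convergents through index 1.
Convergents (p_i = a_i*p_{i-1} + p_{i-2}, q_i = a_i*q_{i-1} + q_{i-2} with p_{-2}=0, p_{-1}=1, q_{-2}=1, q_{-1}=0):
  i=0: a_0=15, p_0 = 15*1 + 0 = 15, q_0 = 15*0 + 1 = 1.
  i=1: a_1=2, p_1 = 2*15 + 1 = 31, q_1 = 2*1 + 0 = 2.
Check: 31^2 - 240*2^2 = 961 - 960 = 1, so (x, y) = (31, 2) solves the equation, and by the theorem it is the least positive solution.

(x, y) = (31, 2)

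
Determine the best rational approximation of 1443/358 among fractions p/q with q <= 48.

Expand x = 1443/358 as a continued fraction with the Euclidean algorithm:
  1443 = 4*358 + 11, so a_0 = 4.
  358 = 32*11 + 6, so a_1 = 32.
  11 = 1*6 + 5, so a_2 = 1.
  6 = 1*5 + 1, so a_3 = 1.
  5 = 5*1 + 0, so a_4 = 5.
so x = [4; 32, 1, 1, 5].
Convergents (p_i = a_i*p_{i-1} + p_{i-2}, q_i = a_i*q_{i-1} + q_{i-2} with p_{-2}=0, p_{-1}=1, q_{-2}=1, q_{-1}=0), until the denominator exceeds 48:
  i=0: a_0=4, p_0 = 4*1 + 0 = 4, q_0 = 4*0 + 1 = 1.
  i=1: a_1=32, p_1 = 32*4 + 1 = 129, q_1 = 32*1 + 0 = 32.
  i=2: a_2=1, p_2 = 1*129 + 4 = 133, q_2 = 1*32 + 1 = 33.
  i=3: a_3=1, p_3 = 1*133 + 129 = 262, q_3 = 1*33 + 32 = 65.
q_3 = 65 > 48, so the last convergent with denominator <= 48 is p_2/q_2 = 133/33.
The closest fraction with denominator <= 48 is either p_2/q_2 or the intermediate fraction (k*p_2 + p_1)/(k*q_2 + q_1) with the largest k >= 1 whose denominator stays <= 48; these approach x as k grows, and every other convergent or intermediate fraction in range is farther away.
Largest k: floor((48 - q_1)/q_2) = floor((48 - 32)/33) = 0.
Since k = 0, no intermediate fraction beyond p_2/q_2 has denominator <= 48, so the convergent 133/33 is the closest (its error is |1443*33 - 133*358|/(358*33) = 5/11814).

133/33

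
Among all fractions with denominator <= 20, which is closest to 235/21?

Expand x = 235/21 as a continued fraction with the Euclidean algorithm:
  235 = 11*21 + 4, so a_0 = 11.
  21 = 5*4 + 1, so a_1 = 5.
  4 = 4*1 + 0, so a_2 = 4.
so x = [11; 5, 4].
Convergents (p_i = a_i*p_{i-1} + p_{i-2}, q_i = a_i*q_{i-1} + q_{i-2} with p_{-2}=0, p_{-1}=1, q_{-2}=1, q_{-1}=0), until the denominator exceeds 20:
  i=0: a_0=11, p_0 = 11*1 + 0 = 11, q_0 = 11*0 + 1 = 1.
  i=1: a_1=5, p_1 = 5*11 + 1 = 56, q_1 = 5*1 + 0 = 5.
  i=2: a_2=4, p_2 = 4*56 + 11 = 235, q_2 = 4*5 + 1 = 21.
q_2 = 21 > 20, so the last convergent with denominator <= 20 is p_1/q_1 = 56/5.
The closest fraction with denominator <= 20 is either p_1/q_1 or the intermediate fraction (k*p_1 + p_0)/(k*q_1 + q_0) with the largest k >= 1 whose denominator stays <= 20; these approach x as k grows, and every other convergent or intermediate fraction in range is farther away.
Largest k: floor((20 - q_0)/q_1) = floor((20 - 1)/5) = 3.
That gives (3*56 + 11)/(3*5 + 1) = 179/16.
Compare the errors: |x - 56/5| = |235*5 - 56*21|/(21*5) = 1/105, and |x - 179/16| = |235*16 - 179*21|/(21*16) = 1/336.
Cross-multiplying, 1*105 = 105 < 336 = 1*336, so 1/336 is smaller: the intermediate fraction 179/16 is closer to x than 56/5.

179/16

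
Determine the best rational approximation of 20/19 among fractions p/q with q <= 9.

Expand x = 20/19 as a continued fraction with the Euclidean algorithm:
  20 = 1*19 + 1, so a_0 = 1.
  19 = 19*1 + 0, so a_1 = 19.
so x = [1; 19].
Convergents (p_i = a_i*p_{i-1} + p_{i-2}, q_i = a_i*q_{i-1} + q_{i-2} with p_{-2}=0, p_{-1}=1, q_{-2}=1, q_{-1}=0), until the denominator exceeds 9:
  i=0: a_0=1, p_0 = 1*1 + 0 = 1, q_0 = 1*0 + 1 = 1.
  i=1: a_1=19, p_1 = 19*1 + 1 = 20, q_1 = 19*1 + 0 = 19.
q_1 = 19 > 9, so the last convergent with denominator <= 9 is p_0/q_0 = 1/1.
The closest fraction with denominator <= 9 is either p_0/q_0 or the intermediate fraction (k*p_0 + p_{-1})/(k*q_0 + q_{-1}) with the largest k >= 1 whose denominator stays <= 9; these approach x as k grows, and every other convergent or intermediate fraction in range is farther away.
Largest k: floor((9 - q_{-1})/q_0) = floor((9 - 0)/1) = 9 (using the seeds p_{-1} = 1, q_{-1} = 0).
That gives (9*1 + 1)/(9*1 + 0) = 10/9.
Compare the errors: |x - 1/1| = |20*1 - 1*19|/(19*1) = 1/19, and |x - 10/9| = |20*9 - 10*19|/(19*9) = 10/171.
Cross-multiplying, 1*171 = 171 < 190 = 10*19, so 1/19 is smaller: the convergent 1/1 is closer to x than 10/9.

1/1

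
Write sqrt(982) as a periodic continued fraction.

[31; (2, 1, 30, 1, 2, 62)]

Write x_i = (sqrt(982) + m_i)/d_i with (m_0, d_0) = (0, 1). a_0 = floor(sqrt(982)) = 31, since 31^2 = 961 <= 982 < 1024 = 32^2.
Iterate m_{i+1} = d_i*a_i - m_i, d_{i+1} = (982 - m_{i+1}^2)/d_i, a_{i+1} = floor((a_0 + m_{i+1})/d_{i+1}):
  m_1 = 1*31 - 0 = 31, d_1 = (982 - 31^2)/1 = 21/1 = 21, a_1 = floor((31 + 31)/21) = 2.
  m_2 = 21*2 - 31 = 11, d_2 = (982 - 11^2)/21 = 861/21 = 41, a_2 = floor((31 + 11)/41) = 1.
  m_3 = 41*1 - 11 = 30, d_3 = (982 - 30^2)/41 = 82/41 = 2, a_3 = floor((31 + 30)/2) = 30.
  m_4 = 2*30 - 30 = 30, d_4 = (982 - 30^2)/2 = 82/2 = 41, a_4 = floor((31 + 30)/41) = 1.
  m_5 = 41*1 - 30 = 11, d_5 = (982 - 11^2)/41 = 861/41 = 21, a_5 = floor((31 + 11)/21) = 2.
  m_6 = 21*2 - 11 = 31, d_6 = (982 - 31^2)/21 = 21/21 = 1, a_6 = floor((31 + 31)/1) = 62.
  m_7 = 1*62 - 31 = 31, d_7 = (982 - 31^2)/1 = 21/1 = 21: (m_7, d_7) = (m_1, d_1) = (31, 21), so from here the quotients repeat a_1, ..., a_6; the period length is 6.
Hence the expansion of sqrt(982) is a_0 = 31 followed by the repeating block 2, 1, 30, 1, 2, 62 (period 6).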